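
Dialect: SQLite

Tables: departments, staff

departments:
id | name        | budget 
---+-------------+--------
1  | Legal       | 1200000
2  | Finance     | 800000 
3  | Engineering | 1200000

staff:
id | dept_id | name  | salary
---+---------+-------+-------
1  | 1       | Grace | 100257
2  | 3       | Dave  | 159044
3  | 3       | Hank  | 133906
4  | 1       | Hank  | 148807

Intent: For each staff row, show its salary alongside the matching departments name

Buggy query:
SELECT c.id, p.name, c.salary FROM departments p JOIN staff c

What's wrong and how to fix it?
Bug: Missing join condition: each staff row is matched to all departments rows instead of just its own

Fix: Add ON c.dept_id = p.id to the JOIN

Corrected query:
SELECT c.id, p.name, c.salary FROM departments p JOIN staff c ON c.dept_id = p.id

Result:
id | name        | salary
---+-------------+-------
1  | Legal       | 100257
2  | Engineering | 159044
3  | Engineering | 133906
4  | Legal       | 148807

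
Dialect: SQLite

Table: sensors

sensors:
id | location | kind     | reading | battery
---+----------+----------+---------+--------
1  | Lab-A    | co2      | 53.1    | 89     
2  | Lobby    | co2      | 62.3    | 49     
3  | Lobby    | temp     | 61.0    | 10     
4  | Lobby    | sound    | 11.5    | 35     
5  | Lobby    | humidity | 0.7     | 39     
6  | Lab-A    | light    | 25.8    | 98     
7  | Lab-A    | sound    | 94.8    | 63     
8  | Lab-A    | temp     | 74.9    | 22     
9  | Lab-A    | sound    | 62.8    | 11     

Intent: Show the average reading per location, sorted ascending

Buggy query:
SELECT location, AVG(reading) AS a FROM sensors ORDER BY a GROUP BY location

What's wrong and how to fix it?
Bug: GROUP BY must precede ORDER BY

Fix: Reorder: SELECT … FROM … GROUP BY … ORDER BY …

Corrected query:
SELECT location, AVG(reading) AS a FROM sensors GROUP BY location ORDER BY a

Result:
location | a     
---------+-------
Lobby    | 33.875
Lab-A    | 62.28 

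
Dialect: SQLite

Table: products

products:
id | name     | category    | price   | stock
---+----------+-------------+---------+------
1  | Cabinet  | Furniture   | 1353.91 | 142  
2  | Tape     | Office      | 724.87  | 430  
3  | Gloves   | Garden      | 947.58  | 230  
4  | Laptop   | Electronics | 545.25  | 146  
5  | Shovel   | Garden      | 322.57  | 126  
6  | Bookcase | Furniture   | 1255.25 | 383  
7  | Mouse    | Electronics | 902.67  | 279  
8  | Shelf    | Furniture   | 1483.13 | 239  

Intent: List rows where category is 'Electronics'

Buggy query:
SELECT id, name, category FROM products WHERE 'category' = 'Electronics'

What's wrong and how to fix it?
Bug: 'category' in single quotes is a string literal, not the column; the comparison is literal-vs-literal and never true

Fix: Reference the column as category without single quotes

Corrected query:
SELECT id, name, category FROM products WHERE category = 'Electronics'

Result:
id | name   | category   
---+--------+------------
4  | Laptop | Electronics
7  | Mouse  | Electronics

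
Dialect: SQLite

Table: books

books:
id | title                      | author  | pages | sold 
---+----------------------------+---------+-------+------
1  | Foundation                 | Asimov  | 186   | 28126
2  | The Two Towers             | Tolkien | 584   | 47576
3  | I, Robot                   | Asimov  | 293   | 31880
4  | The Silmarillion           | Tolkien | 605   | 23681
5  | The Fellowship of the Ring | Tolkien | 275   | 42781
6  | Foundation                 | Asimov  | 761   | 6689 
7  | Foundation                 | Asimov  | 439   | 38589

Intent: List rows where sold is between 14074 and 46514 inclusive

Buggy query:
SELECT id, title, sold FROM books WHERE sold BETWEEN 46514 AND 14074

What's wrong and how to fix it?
Bug: BETWEEN expects the lower bound first; with 46514 AND 14074 the range is empty

Fix: Swap the bounds so the smaller value comes first

Corrected query:
SELECT id, title, sold FROM books WHERE sold BETWEEN 14074 AND 46514

Result:
id | title                      | sold 
---+----------------------------+------
1  | Foundation                 | 28126
3  | I, Robot                   | 31880
4  | The Silmarillion           | 23681
5  | The Fellowship of the Ring | 42781
7  | Foundation                 | 38589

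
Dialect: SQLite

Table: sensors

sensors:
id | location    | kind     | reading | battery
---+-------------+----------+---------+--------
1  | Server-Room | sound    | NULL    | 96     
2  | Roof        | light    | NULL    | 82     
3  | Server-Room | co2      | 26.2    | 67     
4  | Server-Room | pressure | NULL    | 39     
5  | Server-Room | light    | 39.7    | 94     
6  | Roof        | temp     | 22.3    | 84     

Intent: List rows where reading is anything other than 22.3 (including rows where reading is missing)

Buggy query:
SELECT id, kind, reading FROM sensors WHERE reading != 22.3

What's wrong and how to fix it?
Bug: 'reading != 22.3' is unknown when reading is NULL, so NULL rows are silently excluded

Fix: Handle NULL separately with IS NULL alongside the inequality

Corrected query:
SELECT id, kind, reading FROM sensors WHERE reading != 22.3 OR reading IS NULL

Result:
id | kind     | reading
---+----------+--------
1  | sound    | NULL   
2  | light    | NULL   
3  | co2      | 26.2   
4  | pressure | NULL   
5  | light    | 39.7   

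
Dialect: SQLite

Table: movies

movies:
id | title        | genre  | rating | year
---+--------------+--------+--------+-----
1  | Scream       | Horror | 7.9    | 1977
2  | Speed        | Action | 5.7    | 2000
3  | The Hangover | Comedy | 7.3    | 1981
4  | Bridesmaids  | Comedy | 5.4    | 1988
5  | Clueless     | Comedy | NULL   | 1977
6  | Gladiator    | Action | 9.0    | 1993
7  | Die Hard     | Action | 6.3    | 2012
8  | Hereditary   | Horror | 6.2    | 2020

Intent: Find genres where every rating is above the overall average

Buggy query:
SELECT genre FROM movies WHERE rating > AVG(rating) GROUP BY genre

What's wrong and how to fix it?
Bug: WHERE evaluates per row before aggregation, so AVG() is unavailable

Fix: Use a subquery for AVG and a HAVING MIN(...) filter so the condition holds for every row in the group

Corrected query:
SELECT genre FROM movies GROUP BY genre HAVING MIN(rating) > (SELECT AVG(rating) FROM movies)

Result:
(no rows)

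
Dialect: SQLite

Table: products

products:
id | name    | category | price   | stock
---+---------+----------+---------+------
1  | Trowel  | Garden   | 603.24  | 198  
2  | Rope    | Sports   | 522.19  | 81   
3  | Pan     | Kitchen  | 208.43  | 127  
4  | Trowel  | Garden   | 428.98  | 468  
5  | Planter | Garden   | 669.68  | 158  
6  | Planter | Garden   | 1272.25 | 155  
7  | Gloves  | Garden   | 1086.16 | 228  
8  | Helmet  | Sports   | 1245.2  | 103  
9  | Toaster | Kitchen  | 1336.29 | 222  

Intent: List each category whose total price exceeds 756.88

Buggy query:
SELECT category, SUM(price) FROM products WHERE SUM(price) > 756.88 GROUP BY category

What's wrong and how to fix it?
Bug: WHERE runs before GROUP BY, so aggregates aren't available there

Fix: Use HAVING (which filters groups after aggregation) instead of WHERE

Corrected query:
SELECT category, SUM(price) FROM products GROUP BY category HAVING SUM(price) > 756.88

Result:
category | SUM(price)
---------+-----------
Garden   | 4060.31   
Kitchen  | 1544.72   
Sports   | 1767.39   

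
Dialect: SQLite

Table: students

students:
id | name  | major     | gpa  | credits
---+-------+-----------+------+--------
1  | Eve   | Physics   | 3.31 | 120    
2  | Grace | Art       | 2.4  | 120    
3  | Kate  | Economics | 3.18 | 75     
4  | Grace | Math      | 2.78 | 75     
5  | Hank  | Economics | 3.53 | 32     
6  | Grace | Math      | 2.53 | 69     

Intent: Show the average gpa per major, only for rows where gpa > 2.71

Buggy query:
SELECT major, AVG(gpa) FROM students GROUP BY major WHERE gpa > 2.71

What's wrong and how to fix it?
Bug: Row-level WHERE must come before GROUP BY in the clause order

Fix: Place WHERE between FROM and GROUP BY

Corrected query:
SELECT major, AVG(gpa) FROM students WHERE gpa > 2.71 GROUP BY major

Result:
major     | AVG(gpa)
----------+---------
Economics | 3.355   
Math      | 2.78    
Physics   | 3.31    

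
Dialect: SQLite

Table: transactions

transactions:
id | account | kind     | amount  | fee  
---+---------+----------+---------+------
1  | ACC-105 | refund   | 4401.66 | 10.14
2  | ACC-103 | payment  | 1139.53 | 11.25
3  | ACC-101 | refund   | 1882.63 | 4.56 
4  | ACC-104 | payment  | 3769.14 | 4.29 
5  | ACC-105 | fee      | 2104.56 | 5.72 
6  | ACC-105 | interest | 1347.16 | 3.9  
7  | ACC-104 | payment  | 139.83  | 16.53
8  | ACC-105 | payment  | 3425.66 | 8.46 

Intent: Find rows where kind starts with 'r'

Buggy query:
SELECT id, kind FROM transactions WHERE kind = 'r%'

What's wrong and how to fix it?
Bug: '=' compares the literal string including the % character; pattern matching needs LIKE

Fix: Use LIKE for wildcard pattern matching

Corrected query:
SELECT id, kind FROM transactions WHERE kind LIKE 'r%'

Result:
id | kind  
---+-------
1  | refund
3  | refund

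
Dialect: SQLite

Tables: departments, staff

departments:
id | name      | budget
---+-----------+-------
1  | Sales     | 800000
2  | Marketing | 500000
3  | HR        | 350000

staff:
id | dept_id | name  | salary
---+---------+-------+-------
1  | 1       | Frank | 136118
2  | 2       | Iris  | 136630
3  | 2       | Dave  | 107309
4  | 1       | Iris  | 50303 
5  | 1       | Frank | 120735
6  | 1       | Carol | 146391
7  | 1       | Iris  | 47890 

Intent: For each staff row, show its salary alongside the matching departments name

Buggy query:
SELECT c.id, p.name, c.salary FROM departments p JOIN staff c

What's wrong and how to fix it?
Bug: JOIN with no ON clause produces a cartesian product; every staff row pairs with every departments row

Fix: Add ON c.dept_id = p.id to the JOIN

Corrected query:
SELECT c.id, p.name, c.salary FROM departments p JOIN staff c ON c.dept_id = p.id

Result:
id | name      | salary
---+-----------+-------
1  | Sales     | 136118
2  | Marketing | 136630
3  | Marketing | 107309
4  | Sales     | 50303 
5  | Sales     | 120735
6  | Sales     | 146391
7  | Sales     | 47890 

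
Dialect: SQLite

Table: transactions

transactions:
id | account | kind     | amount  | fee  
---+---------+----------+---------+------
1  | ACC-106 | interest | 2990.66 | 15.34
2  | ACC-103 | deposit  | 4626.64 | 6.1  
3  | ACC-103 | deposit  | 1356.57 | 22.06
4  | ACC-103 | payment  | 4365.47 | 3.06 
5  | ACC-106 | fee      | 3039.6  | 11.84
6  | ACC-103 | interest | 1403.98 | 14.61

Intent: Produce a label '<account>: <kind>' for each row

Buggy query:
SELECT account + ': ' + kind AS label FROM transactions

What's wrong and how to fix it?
Bug: SQLite uses || for string concatenation; + coerces text to numbers (yielding 0)

Fix: Replace + with || to concatenate text

Corrected query:
SELECT account || ': ' || kind AS label FROM transactions

Result:
label            
-----------------
ACC-106: interest
ACC-103: deposit 
ACC-103: deposit 
ACC-103: payment 
ACC-106: fee     
ACC-103: interest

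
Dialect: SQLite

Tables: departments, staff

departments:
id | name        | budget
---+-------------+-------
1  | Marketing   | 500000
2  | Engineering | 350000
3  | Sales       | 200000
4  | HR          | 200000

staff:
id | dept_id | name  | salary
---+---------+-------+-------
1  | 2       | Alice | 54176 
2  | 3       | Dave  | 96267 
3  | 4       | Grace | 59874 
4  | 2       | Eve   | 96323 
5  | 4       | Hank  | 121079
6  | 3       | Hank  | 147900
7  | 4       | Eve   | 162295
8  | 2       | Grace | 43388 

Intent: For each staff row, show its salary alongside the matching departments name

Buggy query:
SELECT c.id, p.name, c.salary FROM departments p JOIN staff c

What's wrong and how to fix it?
Bug: Missing join condition: each staff row is matched to all departments rows instead of just its own

Fix: Add ON c.dept_id = p.id to the JOIN

Corrected query:
SELECT c.id, p.name, c.salary FROM departments p JOIN staff c ON c.dept_id = p.id

Result:
id | name        | salary
---+-------------+-------
1  | Engineering | 54176 
2  | Sales       | 96267 
3  | HR          | 59874 
4  | Engineering | 96323 
5  | HR          | 121079
6  | Sales       | 147900
7  | HR          | 162295
8  | Engineering | 43388 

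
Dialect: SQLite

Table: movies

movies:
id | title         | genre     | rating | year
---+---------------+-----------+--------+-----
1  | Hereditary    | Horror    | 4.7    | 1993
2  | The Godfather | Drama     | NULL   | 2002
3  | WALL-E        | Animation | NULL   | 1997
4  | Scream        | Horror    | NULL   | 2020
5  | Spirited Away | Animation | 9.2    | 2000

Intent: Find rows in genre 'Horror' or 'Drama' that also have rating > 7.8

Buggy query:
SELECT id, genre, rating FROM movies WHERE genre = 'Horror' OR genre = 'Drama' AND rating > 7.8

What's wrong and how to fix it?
Bug: Without parentheses, AND is evaluated before OR, so the rating filter only applies to the 'Drama' branch

Fix: Add parentheses around the OR so the AND applies to both alternatives

Corrected query:
SELECT id, genre, rating FROM movies WHERE (genre = 'Horror' OR genre = 'Drama') AND rating > 7.8

Result:
(no rows)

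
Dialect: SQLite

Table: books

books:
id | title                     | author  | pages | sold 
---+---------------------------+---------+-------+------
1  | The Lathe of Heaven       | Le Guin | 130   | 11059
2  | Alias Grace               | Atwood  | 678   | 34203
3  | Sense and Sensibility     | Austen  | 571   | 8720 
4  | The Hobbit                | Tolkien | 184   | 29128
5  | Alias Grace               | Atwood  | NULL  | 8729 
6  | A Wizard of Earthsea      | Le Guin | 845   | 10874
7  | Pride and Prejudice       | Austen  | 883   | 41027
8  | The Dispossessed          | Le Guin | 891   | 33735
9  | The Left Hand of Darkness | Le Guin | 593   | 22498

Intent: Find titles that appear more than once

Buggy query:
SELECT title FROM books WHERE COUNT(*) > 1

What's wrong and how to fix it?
Bug: COUNT(*) is an aggregate and cannot be used in WHERE

Fix: GROUP BY title, then filter groups with HAVING COUNT(*) > 1

Corrected query:
SELECT title FROM books GROUP BY title HAVING COUNT(*) > 1

Result:
title      
-----------
Alias Grace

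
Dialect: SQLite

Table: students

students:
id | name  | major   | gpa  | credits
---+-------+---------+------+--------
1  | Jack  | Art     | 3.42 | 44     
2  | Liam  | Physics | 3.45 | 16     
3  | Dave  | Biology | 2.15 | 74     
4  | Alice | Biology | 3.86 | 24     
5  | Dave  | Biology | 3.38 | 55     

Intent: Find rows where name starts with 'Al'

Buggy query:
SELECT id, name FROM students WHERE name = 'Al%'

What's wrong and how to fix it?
Bug: '=' compares the literal string including the % character; pattern matching needs LIKE

Fix: Replace '=' with LIKE so 'Al%' is treated as a pattern

Corrected query:
SELECT id, name FROM students WHERE name LIKE 'Al%'

Result:
id | name 
---+------
4  | Alice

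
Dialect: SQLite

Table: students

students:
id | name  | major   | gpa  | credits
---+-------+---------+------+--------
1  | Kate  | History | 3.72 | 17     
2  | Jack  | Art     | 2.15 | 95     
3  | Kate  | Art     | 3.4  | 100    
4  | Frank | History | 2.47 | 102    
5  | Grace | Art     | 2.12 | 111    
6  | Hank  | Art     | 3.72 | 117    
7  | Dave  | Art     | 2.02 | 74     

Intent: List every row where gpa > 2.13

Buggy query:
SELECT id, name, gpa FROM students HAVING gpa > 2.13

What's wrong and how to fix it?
Bug: HAVING filters the output of aggregation, but this query has no GROUP BY and no aggregate functions, so SQLite rejects it (HAVING clause on a non-aggregate query); the condition here is per row

Fix: Use WHERE for row-level filtering

Corrected query:
SELECT id, name, gpa FROM students WHERE gpa > 2.13

Result:
id | name  | gpa 
---+-------+-----
1  | Kate  | 3.72
2  | Jack  | 2.15
3  | Kate  | 3.4 
4  | Frank | 2.47
6  | Hank  | 3.72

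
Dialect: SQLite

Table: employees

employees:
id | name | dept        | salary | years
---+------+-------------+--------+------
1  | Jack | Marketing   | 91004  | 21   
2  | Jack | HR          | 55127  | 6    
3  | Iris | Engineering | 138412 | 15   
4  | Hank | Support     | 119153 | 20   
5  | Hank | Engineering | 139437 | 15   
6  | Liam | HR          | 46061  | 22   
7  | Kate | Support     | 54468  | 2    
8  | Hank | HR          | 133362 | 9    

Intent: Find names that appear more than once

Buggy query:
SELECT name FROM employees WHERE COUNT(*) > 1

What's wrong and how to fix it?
Bug: COUNT(*) is an aggregate and cannot be used in WHERE

Fix: GROUP BY name, then filter groups with HAVING COUNT(*) > 1

Corrected query:
SELECT name FROM employees GROUP BY name HAVING COUNT(*) > 1

Result:
name
----
Hank
Jack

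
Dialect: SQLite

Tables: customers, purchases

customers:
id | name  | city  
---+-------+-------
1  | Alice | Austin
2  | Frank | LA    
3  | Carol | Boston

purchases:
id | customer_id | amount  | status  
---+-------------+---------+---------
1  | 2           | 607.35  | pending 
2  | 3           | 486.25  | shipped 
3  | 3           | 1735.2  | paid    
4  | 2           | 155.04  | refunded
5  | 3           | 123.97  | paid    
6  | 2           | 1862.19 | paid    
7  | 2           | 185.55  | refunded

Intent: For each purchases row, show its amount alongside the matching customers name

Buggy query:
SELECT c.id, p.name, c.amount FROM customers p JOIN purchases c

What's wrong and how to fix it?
Bug: Missing join condition: each purchases row is matched to all customers rows instead of just its own

Fix: Specify the join condition linking the foreign key to the parent id

Corrected query:
SELECT c.id, p.name, c.amount FROM customers p JOIN purchases c ON c.customer_id = p.id

Result:
id | name  | amount 
---+-------+--------
1  | Frank | 607.35 
2  | Carol | 486.25 
3  | Carol | 1735.2 
4  | Frank | 155.04 
5  | Carol | 123.97 
6  | Frank | 1862.19
7  | Frank | 185.55 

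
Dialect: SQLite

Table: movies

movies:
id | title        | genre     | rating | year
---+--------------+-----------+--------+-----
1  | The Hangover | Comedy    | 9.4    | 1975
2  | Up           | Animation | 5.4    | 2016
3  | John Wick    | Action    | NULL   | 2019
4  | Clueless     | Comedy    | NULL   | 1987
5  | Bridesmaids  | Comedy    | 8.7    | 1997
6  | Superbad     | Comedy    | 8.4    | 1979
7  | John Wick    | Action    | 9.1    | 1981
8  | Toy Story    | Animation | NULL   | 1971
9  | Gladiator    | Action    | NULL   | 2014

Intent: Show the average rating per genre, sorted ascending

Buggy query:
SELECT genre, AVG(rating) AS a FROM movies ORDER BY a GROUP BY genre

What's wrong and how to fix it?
Bug: GROUP BY must precede ORDER BY

Fix: Reorder: SELECT … FROM … GROUP BY … ORDER BY …

Corrected query:
SELECT genre, AVG(rating) AS a FROM movies GROUP BY genre ORDER BY a

Result:
genre     | a       
----------+---------
Animation | 5.4     
Comedy    | 8.833333
Action    | 9.1     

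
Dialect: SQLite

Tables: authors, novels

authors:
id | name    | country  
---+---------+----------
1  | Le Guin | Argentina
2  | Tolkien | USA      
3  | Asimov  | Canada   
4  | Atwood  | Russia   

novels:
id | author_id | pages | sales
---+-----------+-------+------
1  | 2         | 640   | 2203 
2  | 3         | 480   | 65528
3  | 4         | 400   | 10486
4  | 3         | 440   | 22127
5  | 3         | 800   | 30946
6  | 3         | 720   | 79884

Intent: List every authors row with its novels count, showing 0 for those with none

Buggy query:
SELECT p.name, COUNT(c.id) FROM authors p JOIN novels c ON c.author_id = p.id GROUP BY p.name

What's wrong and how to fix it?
Bug: INNER JOIN drops authors rows that have no matching novels rows

Fix: Switch to LEFT JOIN to retain unmatched parent rows

Corrected query:
SELECT p.name, COUNT(c.id) FROM authors p LEFT JOIN novels c ON c.author_id = p.id GROUP BY p.name

Result:
name    | COUNT(c.id)
--------+------------
Asimov  | 4          
Atwood  | 1          
Le Guin | 0          
Tolkien | 1          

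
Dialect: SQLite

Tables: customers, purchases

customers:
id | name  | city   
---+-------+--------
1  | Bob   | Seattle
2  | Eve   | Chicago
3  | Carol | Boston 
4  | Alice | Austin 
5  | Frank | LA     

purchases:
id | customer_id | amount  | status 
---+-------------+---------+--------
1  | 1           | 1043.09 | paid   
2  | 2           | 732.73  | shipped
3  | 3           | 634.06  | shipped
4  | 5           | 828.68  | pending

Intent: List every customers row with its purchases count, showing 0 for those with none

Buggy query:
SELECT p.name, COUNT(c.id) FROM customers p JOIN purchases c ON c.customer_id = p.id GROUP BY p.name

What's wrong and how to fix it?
Bug: INNER JOIN drops customers rows that have no matching purchases rows

Fix: Switch to LEFT JOIN to retain unmatched parent rows

Corrected query:
SELECT p.name, COUNT(c.id) FROM customers p LEFT JOIN purchases c ON c.customer_id = p.id GROUP BY p.name

Result:
name  | COUNT(c.id)
------+------------
Alice | 0          
Bob   | 1          
Carol | 1          
Eve   | 1          
Frank | 1          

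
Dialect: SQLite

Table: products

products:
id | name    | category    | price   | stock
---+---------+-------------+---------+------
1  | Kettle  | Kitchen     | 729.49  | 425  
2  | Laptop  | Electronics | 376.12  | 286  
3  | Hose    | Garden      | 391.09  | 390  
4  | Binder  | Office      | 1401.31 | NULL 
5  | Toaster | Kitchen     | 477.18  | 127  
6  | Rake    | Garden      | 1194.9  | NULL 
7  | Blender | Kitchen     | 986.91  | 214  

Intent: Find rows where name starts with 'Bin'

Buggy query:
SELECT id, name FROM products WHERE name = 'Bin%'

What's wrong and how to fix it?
Bug: Wildcards only work with LIKE; '=' treats '%' as a literal character

Fix: Use LIKE for wildcard pattern matching

Corrected query:
SELECT id, name FROM products WHERE name LIKE 'Bin%'

Result:
id | name  
---+-------
4  | Binder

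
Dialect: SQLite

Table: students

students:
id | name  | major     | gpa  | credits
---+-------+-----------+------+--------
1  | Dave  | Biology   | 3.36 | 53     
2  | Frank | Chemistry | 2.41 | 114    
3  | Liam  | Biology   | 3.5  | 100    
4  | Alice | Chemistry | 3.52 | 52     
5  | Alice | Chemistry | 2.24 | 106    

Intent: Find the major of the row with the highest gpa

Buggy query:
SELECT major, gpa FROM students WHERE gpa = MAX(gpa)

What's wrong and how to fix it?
Bug: WHERE is evaluated per row; an aggregate over the whole table isn't defined there

Fix: Wrap MAX in a scalar subquery so WHERE compares against a single value

Corrected query:
SELECT major, gpa FROM students WHERE gpa = (SELECT MAX(gpa) FROM students)

Result:
major     | gpa 
----------+-----
Chemistry | 3.52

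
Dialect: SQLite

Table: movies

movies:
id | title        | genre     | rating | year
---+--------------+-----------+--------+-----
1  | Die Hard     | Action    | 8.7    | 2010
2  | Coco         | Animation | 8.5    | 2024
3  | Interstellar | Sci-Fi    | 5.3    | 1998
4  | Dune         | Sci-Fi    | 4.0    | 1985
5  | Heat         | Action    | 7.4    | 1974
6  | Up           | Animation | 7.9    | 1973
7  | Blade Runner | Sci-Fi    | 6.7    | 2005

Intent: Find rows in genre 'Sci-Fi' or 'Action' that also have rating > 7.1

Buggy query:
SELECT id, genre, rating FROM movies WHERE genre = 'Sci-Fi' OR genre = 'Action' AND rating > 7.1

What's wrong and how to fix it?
Bug: AND binds tighter than OR, so this parses as genre = 'Sci-Fi' OR (genre = 'Action' AND rating > 7.1)

Fix: Group the OR with parentheses (or use IN), then AND the threshold

Corrected query:
SELECT id, genre, rating FROM movies WHERE (genre = 'Sci-Fi' OR genre = 'Action') AND rating > 7.1

Result:
id | genre  | rating
---+--------+-------
1  | Action | 8.7   
5  | Action | 7.4   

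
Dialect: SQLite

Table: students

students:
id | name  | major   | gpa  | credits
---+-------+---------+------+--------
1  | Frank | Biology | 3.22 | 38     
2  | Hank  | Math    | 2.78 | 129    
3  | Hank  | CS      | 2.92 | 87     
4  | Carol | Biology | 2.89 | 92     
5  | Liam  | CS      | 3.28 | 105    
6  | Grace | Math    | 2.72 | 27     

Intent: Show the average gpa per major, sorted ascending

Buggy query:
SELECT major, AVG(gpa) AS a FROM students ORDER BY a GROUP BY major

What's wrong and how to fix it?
Bug: ORDER BY appears before GROUP BY; SQL clause order requires GROUP BY first

Fix: Reorder: SELECT … FROM … GROUP BY … ORDER BY …

Corrected query:
SELECT major, AVG(gpa) AS a FROM students GROUP BY major ORDER BY a

Result:
major   | a    
--------+------
Math    | 2.75 
Biology | 3.055
CS      | 3.1  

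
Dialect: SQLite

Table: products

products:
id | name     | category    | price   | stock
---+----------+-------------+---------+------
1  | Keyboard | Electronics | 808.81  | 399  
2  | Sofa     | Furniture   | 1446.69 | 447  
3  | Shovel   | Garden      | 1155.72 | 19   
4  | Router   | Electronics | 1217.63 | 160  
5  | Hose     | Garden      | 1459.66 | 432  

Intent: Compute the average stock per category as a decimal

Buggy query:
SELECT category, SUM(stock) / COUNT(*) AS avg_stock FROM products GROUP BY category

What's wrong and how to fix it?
Bug: SUM(stock) and COUNT(*) are both integers; the division truncates the fractional part

Fix: Cast one side to REAL so the division keeps the fractional part

Corrected query:
SELECT category, SUM(stock) * 1.0 / COUNT(*) AS avg_stock FROM products GROUP BY category

Result:
category    | avg_stock
------------+----------
Electronics | 279.5    
Furniture   | 447      
Garden      | 225.5    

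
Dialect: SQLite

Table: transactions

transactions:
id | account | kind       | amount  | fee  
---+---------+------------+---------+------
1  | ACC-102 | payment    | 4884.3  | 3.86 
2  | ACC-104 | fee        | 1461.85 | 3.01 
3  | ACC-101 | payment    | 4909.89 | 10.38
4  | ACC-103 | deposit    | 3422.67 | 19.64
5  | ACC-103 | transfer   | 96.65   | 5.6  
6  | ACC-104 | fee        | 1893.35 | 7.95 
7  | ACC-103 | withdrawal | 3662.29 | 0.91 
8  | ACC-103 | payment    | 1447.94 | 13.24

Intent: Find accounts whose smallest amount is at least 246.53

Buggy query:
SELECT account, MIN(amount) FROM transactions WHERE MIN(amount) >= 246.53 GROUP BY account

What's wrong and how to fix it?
Bug: MIN() in WHERE is a misuse of aggregate

Fix: Replace WHERE with HAVING after the GROUP BY

Corrected query:
SELECT account, MIN(amount) FROM transactions GROUP BY account HAVING MIN(amount) >= 246.53

Result:
account | MIN(amount)
--------+------------
ACC-101 | 4909.89    
ACC-102 | 4884.3     
ACC-104 | 1461.85    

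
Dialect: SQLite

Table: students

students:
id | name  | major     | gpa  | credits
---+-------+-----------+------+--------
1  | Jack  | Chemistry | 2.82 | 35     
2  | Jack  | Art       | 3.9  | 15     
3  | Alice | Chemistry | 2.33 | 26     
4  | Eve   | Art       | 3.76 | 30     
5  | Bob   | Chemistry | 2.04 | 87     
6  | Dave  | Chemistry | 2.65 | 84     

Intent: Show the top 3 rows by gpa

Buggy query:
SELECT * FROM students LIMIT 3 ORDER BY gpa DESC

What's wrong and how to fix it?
Bug: LIMIT must come after ORDER BY

Fix: Sort with ORDER BY, then apply LIMIT

Corrected query:
SELECT * FROM students ORDER BY gpa DESC LIMIT 3

Result:
id | name | major     | gpa  | credits
---+------+-----------+------+--------
2  | Jack | Art       | 3.9  | 15     
4  | Eve  | Art       | 3.76 | 30     
1  | Jack | Chemistry | 2.82 | 35     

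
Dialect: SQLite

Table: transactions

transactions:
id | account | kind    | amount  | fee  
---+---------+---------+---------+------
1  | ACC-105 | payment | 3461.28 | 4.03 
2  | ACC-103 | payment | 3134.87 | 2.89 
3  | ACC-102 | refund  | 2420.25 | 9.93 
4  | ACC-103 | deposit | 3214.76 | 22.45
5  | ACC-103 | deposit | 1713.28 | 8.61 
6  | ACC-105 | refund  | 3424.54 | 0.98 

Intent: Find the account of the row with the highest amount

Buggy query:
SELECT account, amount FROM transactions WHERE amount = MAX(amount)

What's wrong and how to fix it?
Bug: MAX(amount) is an aggregate and cannot be used directly in WHERE

Fix: Wrap MAX in a scalar subquery so WHERE compares against a single value

Corrected query:
SELECT account, amount FROM transactions WHERE amount = (SELECT MAX(amount) FROM transactions)

Result:
account | amount 
--------+--------
ACC-105 | 3461.28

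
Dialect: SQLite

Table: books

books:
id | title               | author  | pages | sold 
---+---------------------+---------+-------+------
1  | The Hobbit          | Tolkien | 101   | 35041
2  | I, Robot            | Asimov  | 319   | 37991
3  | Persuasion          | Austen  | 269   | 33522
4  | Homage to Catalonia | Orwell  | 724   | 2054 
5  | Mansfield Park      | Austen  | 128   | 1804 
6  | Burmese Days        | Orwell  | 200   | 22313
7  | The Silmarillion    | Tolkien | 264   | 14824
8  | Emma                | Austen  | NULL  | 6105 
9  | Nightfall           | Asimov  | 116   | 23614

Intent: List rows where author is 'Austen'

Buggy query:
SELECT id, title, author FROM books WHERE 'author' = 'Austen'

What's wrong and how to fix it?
Bug: Single quotes denote string literals in SQL; the column name is being compared as a constant string

Fix: Remove the quotes around the column name (or use double quotes for an identifier)

Corrected query:
SELECT id, title, author FROM books WHERE author = 'Austen'

Result:
id | title          | author
---+----------------+-------
3  | Persuasion     | Austen
5  | Mansfield Park | Austen
8  | Emma           | Austen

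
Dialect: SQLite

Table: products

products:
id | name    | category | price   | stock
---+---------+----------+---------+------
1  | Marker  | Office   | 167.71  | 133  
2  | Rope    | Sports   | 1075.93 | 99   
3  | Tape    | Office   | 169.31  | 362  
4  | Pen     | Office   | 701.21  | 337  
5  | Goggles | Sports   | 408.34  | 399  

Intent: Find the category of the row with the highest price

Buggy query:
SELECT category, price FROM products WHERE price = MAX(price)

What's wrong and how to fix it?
Bug: WHERE is evaluated per row; an aggregate over the whole table isn't defined there

Fix: Use a subquery: WHERE price = (SELECT MAX(price) FROM products)

Corrected query:
SELECT category, price FROM products WHERE price = (SELECT MAX(price) FROM products)

Result:
category | price  
---------+--------
Sports   | 1075.93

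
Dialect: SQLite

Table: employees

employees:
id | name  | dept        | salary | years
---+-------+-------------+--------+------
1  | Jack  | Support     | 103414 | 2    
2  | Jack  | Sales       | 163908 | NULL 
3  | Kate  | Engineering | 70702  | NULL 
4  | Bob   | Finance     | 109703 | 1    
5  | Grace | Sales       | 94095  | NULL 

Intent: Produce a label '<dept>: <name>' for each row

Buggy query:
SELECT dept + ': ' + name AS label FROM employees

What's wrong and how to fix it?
Bug: SQLite uses || for string concatenation; + coerces text to numbers (yielding 0)

Fix: Replace + with || to concatenate text

Corrected query:
SELECT dept || ': ' || name AS label FROM employees

Result:
label            
-----------------
Support: Jack    
Sales: Jack      
Engineering: Kate
Finance: Bob     
Sales: Grace     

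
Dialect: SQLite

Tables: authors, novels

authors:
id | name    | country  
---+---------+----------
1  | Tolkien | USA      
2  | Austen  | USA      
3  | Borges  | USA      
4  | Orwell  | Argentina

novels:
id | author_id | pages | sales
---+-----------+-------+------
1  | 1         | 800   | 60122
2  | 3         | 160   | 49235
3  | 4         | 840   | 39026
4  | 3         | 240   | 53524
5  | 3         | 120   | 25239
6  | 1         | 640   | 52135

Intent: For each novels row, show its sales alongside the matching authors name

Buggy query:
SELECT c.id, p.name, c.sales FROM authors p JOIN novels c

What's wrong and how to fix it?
Bug: JOIN with no ON clause produces a cartesian product; every novels row pairs with every authors row

Fix: Specify the join condition linking the foreign key to the parent id

Corrected query:
SELECT c.id, p.name, c.sales FROM authors p JOIN novels c ON c.author_id = p.id

Result:
id | name    | sales
---+---------+------
1  | Tolkien | 60122
2  | Borges  | 49235
3  | Orwell  | 39026
4  | Borges  | 53524
5  | Borges  | 25239
6  | Tolkien | 52135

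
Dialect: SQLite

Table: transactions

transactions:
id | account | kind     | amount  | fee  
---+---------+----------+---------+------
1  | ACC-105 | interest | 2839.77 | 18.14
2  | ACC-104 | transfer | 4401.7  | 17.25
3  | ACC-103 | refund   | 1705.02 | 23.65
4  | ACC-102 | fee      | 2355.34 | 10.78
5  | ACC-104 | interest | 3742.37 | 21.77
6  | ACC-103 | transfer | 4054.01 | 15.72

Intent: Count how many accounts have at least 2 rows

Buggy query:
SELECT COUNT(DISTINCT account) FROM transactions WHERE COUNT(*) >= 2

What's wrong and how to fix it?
Bug: WHERE filters individual rows, not groups, so a group-level COUNT is invalid there

Fix: Use a subquery that GROUPs and filters with HAVING, then count its rows

Corrected query:
SELECT COUNT(*) FROM (SELECT account FROM transactions GROUP BY account HAVING COUNT(*) >= 2)

Result:
COUNT(*)
--------
2       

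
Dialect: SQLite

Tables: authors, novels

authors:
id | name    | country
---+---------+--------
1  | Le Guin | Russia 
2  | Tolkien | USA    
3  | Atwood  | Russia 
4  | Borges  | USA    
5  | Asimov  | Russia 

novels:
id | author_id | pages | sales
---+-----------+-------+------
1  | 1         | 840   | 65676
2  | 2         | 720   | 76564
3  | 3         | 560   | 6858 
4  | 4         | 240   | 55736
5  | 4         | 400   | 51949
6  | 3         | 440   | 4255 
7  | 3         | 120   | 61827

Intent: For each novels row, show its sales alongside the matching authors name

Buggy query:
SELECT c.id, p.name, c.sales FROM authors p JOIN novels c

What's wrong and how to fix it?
Bug: JOIN with no ON clause produces a cartesian product; every novels row pairs with every authors row

Fix: Specify the join condition linking the foreign key to the parent id

Corrected query:
SELECT c.id, p.name, c.sales FROM authors p JOIN novels c ON c.author_id = p.id

Result:
id | name    | sales
---+---------+------
1  | Le Guin | 65676
2  | Tolkien | 76564
3  | Atwood  | 6858 
4  | Borges  | 55736
5  | Borges  | 51949
6  | Atwood  | 4255 
7  | Atwood  | 61827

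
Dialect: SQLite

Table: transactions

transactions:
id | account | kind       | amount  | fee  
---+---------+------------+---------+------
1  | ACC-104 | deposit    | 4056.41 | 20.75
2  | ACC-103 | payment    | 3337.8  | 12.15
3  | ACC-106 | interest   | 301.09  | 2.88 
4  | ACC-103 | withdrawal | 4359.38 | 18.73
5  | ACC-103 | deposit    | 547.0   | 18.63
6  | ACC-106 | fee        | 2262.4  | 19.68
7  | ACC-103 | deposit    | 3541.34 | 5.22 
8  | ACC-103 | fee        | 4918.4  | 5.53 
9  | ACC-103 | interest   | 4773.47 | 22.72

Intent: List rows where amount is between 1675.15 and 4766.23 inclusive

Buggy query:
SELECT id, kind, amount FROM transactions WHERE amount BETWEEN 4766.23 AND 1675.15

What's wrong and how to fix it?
Bug: BETWEEN expects the lower bound first; with 4766.23 AND 1675.15 the range is empty

Fix: Swap the bounds so the smaller value comes first

Corrected query:
SELECT id, kind, amount FROM transactions WHERE amount BETWEEN 1675.15 AND 4766.23

Result:
id | kind       | amount 
---+------------+--------
1  | deposit    | 4056.41
2  | payment    | 3337.8 
4  | withdrawal | 4359.38
6  | fee        | 2262.4 
7  | deposit    | 3541.34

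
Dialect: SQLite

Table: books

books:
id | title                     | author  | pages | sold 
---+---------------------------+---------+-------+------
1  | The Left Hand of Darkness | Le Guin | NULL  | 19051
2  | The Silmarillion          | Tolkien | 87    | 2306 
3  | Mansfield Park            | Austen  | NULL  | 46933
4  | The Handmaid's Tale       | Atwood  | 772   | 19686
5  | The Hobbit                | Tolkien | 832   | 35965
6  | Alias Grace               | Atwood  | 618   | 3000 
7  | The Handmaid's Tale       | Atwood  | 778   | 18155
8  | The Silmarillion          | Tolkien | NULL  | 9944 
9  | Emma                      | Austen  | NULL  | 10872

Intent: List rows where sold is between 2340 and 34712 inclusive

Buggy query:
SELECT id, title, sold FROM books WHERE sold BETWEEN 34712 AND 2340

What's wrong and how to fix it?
Bug: The bounds are reversed; BETWEEN a AND b requires a <= b to match anything

Fix: Write BETWEEN 2340 AND 34712

Corrected query:
SELECT id, title, sold FROM books WHERE sold BETWEEN 2340 AND 34712

Result:
id | title                     | sold 
---+---------------------------+------
1  | The Left Hand of Darkness | 19051
4  | The Handmaid's Tale       | 19686
6  | Alias Grace               | 3000 
7  | The Handmaid's Tale       | 18155
8  | The Silmarillion          | 9944 
9  | Emma                      | 10872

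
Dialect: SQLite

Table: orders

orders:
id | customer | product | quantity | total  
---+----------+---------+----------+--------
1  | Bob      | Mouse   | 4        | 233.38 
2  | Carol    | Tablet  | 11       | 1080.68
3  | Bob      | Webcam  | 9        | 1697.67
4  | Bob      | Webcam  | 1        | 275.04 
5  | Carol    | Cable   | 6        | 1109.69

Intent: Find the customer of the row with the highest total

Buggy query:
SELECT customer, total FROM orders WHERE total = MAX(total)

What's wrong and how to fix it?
Bug: MAX(total) is an aggregate and cannot be used directly in WHERE

Fix: Wrap MAX in a scalar subquery so WHERE compares against a single value

Corrected query:
SELECT customer, total FROM orders WHERE total = (SELECT MAX(total) FROM orders)

Result:
customer | total  
---------+--------
Bob      | 1697.67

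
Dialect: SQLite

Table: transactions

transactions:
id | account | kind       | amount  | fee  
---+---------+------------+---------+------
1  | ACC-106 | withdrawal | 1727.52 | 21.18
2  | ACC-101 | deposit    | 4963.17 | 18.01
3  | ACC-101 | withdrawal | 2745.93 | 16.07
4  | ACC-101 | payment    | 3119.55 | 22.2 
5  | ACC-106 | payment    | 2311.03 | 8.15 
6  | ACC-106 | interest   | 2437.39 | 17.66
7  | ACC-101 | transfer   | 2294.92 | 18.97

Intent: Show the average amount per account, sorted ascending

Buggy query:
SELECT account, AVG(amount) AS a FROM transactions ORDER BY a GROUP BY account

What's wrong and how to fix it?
Bug: ORDER BY appears before GROUP BY; SQL clause order requires GROUP BY first

Fix: Reorder: SELECT … FROM … GROUP BY … ORDER BY …

Corrected query:
SELECT account, AVG(amount) AS a FROM transactions GROUP BY account ORDER BY a

Result:
account | a          
--------+------------
ACC-106 | 2158.646667
ACC-101 | 3280.8925  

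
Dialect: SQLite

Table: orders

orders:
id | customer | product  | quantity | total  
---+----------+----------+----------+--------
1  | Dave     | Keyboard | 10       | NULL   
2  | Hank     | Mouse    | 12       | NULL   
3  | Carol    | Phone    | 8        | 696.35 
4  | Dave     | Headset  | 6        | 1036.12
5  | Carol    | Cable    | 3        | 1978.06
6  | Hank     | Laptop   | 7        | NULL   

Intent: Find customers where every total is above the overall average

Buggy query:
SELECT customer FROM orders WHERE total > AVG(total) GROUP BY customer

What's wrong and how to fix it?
Bug: AVG() is an aggregate; it can't sit directly in WHERE

Fix: Compute the overall average in a scalar subquery and compare each group's MIN against it in HAVING

Corrected query:
SELECT customer FROM orders GROUP BY customer HAVING MIN(total) > (SELECT AVG(total) FROM orders)

Result:
(no rows)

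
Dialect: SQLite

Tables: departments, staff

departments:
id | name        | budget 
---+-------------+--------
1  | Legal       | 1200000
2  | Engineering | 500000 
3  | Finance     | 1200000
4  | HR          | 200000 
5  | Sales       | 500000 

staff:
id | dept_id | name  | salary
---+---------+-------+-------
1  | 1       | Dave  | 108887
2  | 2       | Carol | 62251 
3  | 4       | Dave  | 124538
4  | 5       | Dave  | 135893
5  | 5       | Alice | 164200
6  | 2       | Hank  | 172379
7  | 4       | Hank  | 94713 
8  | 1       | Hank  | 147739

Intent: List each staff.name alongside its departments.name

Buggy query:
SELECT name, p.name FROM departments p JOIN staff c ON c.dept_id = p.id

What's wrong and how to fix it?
Bug: Both tables have a 'name' column; the unqualified reference is ambiguous

Fix: Prefix ambiguous columns with the table alias

Corrected query:
SELECT c.name, p.name FROM departments p JOIN staff c ON c.dept_id = p.id

Result:
name  | name       
------+------------
Dave  | Legal      
Carol | Engineering
Dave  | HR         
Dave  | Sales      
Alice | Sales      
Hank  | Engineering
Hank  | HR         
Hank  | Legal      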